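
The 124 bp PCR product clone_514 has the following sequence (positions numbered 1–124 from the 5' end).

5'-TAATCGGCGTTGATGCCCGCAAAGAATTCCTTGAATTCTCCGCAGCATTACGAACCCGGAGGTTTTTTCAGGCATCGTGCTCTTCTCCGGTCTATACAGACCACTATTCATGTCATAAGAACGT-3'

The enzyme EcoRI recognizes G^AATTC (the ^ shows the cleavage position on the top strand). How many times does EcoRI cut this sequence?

2

GAATTC occurs starting at positions 24, 33.
EcoRI cuts at 2 sites.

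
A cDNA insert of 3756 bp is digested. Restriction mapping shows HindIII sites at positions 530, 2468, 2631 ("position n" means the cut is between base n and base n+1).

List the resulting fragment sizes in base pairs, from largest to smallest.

1938, 1125, 530, 163 bp

Linear molecule, 3 cuts → 4 fragments:
  530 − 0 = 530 bp
  2468 − 530 = 1938 bp
  2631 − 2468 = 163 bp
  3756 − 2631 = 1125 bp
Sorted largest to smallest: 1938, 1125, 530, 163 bp.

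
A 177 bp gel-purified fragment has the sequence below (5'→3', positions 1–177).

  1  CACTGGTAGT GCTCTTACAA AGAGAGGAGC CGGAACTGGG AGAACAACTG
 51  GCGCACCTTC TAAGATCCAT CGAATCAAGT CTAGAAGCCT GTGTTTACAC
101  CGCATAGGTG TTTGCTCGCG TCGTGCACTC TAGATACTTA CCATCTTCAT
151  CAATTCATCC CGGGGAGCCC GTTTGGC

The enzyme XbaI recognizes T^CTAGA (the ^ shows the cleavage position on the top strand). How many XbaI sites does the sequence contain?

2

TCTAGA occurs starting at positions 80, 129.
XbaI cuts at 2 sites.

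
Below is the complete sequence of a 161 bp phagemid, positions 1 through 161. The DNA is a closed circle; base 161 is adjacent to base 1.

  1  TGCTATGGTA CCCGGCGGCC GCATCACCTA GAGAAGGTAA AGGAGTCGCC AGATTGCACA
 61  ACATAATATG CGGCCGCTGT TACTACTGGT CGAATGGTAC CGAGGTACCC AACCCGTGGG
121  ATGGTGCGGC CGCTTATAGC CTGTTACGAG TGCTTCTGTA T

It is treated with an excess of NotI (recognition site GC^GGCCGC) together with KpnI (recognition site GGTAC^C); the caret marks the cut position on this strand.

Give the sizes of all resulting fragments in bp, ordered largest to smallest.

55, 45, 29, 19, 8, 5 bp

NotI sites (GCGGCCGC) start at positions 15, 70, 126.
NotI cuts after base 2 of each site, so after positions 16, 71, 127.
KpnI sites (GGTACC) start at positions 7, 96, 104.
KpnI cuts after base 5 of each site (before the last base), so after positions 11, 100, 108.
Combined cut positions: 11, 16, 71, 100, 108, 127.
Circular molecule, 6 cuts → 6 fragments:
  12–16 → 5 bp
  17–71 → 55 bp
  72–100 → 29 bp
  101–108 → 8 bp
  109–127 → 19 bp
  128–161 then 1–11 → 34 + 11 = 45 bp
Sorted largest to smallest: 55, 45, 29, 19, 8, 5 bp.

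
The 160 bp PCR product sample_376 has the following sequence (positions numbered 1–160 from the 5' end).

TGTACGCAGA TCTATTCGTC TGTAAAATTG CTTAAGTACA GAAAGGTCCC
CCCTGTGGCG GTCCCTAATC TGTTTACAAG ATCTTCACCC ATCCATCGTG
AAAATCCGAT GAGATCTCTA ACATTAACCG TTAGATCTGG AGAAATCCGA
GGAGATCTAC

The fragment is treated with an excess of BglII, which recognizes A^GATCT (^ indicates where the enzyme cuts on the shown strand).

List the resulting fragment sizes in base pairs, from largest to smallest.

71, 33, 21, 20, 8, 7 bp

BglII sites (AGATCT) start at positions 8, 79, 112, 133, 153.
BglII cuts after the first base of each site, so after positions 8, 79, 112, 133, 153.
Linear molecule, 5 cuts → 6 fragments:
  1–8 → 8 bp
  9–79 → 71 bp
  80–112 → 33 bp
  113–133 → 21 bp
  134–153 → 20 bp
  154–160 → 7 bp
Sorted largest to smallest: 71, 33, 21, 20, 8, 7 bp.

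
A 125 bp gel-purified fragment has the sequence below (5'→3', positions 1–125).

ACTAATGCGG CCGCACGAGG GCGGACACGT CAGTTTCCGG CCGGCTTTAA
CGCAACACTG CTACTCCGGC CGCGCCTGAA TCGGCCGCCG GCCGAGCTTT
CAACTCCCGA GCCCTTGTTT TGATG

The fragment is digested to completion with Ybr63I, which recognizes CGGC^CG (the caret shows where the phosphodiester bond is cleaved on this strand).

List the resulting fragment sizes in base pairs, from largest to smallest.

Ybr63I sites (CGGCCG) start at positions 8, 38, 67, 82, 89.
Ybr63I cuts after base 4 of each site, so after positions 11, 41, 70, 85, 92.
Linear molecule, 5 cuts → 6 fragments:
  1–11 → 11 bp
  12–41 → 30 bp
  42–70 → 29 bp
  71–85 → 15 bp
  86–92 → 7 bp
  93–125 → 33 bp
Sorted largest to smallest: 33, 30, 29, 15, 11, 7 bp.

33, 30, 29, 15, 11, 7 bp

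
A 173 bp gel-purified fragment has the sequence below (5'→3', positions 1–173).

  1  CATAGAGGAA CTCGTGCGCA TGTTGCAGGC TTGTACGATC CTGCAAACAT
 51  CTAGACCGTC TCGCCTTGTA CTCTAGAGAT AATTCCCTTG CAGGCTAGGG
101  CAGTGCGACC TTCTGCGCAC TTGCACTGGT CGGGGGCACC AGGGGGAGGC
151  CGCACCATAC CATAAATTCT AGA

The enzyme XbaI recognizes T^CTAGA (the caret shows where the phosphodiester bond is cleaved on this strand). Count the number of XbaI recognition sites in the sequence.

TCTAGA occurs starting at positions 50, 72, 168.
XbaI cuts at 3 sites.

3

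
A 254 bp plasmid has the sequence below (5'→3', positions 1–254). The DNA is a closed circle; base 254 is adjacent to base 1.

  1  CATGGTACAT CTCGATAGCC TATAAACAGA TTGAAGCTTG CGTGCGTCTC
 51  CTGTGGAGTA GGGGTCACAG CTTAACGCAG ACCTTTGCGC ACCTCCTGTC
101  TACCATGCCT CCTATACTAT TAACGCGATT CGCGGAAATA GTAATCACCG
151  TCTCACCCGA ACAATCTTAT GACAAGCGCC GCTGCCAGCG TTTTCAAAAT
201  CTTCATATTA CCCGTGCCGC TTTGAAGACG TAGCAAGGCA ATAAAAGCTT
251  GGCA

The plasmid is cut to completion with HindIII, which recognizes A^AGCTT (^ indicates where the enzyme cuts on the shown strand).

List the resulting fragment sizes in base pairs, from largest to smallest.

HindIII sites (AAGCTT) start at positions 34, 245.
HindIII cuts after the first base of each site, so after positions 34, 245.
Circular molecule, 2 cuts → 2 fragments:
  35–245 → 211 bp
  246–254 then 1–34 → 9 + 34 = 43 bp
Sorted largest to smallest: 211, 43 bp.

211, 43 bp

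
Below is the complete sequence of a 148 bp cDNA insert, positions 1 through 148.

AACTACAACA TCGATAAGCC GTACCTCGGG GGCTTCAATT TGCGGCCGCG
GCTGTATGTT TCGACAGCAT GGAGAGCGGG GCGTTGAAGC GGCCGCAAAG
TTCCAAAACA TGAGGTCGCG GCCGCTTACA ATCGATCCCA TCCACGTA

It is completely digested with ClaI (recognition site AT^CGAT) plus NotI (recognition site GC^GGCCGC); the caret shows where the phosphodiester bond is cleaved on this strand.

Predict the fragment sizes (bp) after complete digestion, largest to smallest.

47, 32, 29, 16, 13, 11 bp

ClaI sites (ATCGAT) start at positions 10, 131.
ClaI cuts after base 2 of each site, so after positions 11, 132.
NotI sites (GCGGCCGC) start at positions 42, 89, 118.
NotI cuts after base 2 of each site, so after positions 43, 90, 119.
Combined cut positions: 11, 43, 90, 119, 132.
Linear molecule, 5 cuts → 6 fragments:
  1–11 → 11 bp
  12–43 → 32 bp
  44–90 → 47 bp
  91–119 → 29 bp
  120–132 → 13 bp
  133–148 → 16 bp
Sorted largest to smallest: 47, 32, 29, 16, 13, 11 bp.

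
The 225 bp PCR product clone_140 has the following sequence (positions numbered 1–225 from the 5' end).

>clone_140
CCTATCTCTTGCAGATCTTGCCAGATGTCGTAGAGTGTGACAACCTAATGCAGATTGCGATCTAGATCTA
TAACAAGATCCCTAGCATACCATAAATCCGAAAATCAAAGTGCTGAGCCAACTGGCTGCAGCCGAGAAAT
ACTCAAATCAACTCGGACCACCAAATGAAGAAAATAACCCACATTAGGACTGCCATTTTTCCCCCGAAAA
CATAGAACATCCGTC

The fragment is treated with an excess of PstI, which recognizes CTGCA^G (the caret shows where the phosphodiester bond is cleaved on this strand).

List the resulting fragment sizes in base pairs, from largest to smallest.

The PstI site (CTGCAG) starts at position 126.
PstI cuts after base 5 of each site (before the last base), so after position 130.
Linear molecule, 1 cut → 2 fragments:
  1–130 → 130 bp
  131–225 → 95 bp
Sorted largest to smallest: 130, 95 bp.

130, 95 bp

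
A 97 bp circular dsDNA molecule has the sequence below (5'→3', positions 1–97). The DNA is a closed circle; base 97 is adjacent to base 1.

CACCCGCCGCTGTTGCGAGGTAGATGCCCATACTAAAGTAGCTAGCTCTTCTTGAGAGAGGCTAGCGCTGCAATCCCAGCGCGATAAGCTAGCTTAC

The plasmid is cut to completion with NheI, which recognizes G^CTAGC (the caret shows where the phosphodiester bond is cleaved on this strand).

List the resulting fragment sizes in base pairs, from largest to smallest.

50, 27, 20 bp

NheI sites (GCTAGC) start at positions 41, 61, 88.
NheI cuts after the first base of each site, so after positions 41, 61, 88.
Circular molecule, 3 cuts → 3 fragments:
  42–61 → 20 bp
  62–88 → 27 bp
  89–97 then 1–41 → 9 + 41 = 50 bp
Sorted largest to smallest: 50, 27, 20 bp.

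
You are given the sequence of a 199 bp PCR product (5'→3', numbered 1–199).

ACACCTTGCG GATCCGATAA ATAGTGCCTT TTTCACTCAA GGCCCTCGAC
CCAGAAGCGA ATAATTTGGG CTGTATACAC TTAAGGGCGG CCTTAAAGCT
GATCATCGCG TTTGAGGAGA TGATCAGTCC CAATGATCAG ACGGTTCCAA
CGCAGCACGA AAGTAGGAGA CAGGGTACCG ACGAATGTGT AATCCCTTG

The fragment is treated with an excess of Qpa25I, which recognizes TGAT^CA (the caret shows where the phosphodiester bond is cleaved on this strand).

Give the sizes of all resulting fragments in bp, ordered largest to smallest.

103, 62, 21, 13 bp

Qpa25I sites (TGATCA) start at positions 100, 121, 134.
Qpa25I cuts after base 4 of each site, so after positions 103, 124, 137.
Linear molecule, 3 cuts → 4 fragments:
  1–103 → 103 bp
  104–124 → 21 bp
  125–137 → 13 bp
  138–199 → 62 bp
Sorted largest to smallest: 103, 62, 21, 13 bp.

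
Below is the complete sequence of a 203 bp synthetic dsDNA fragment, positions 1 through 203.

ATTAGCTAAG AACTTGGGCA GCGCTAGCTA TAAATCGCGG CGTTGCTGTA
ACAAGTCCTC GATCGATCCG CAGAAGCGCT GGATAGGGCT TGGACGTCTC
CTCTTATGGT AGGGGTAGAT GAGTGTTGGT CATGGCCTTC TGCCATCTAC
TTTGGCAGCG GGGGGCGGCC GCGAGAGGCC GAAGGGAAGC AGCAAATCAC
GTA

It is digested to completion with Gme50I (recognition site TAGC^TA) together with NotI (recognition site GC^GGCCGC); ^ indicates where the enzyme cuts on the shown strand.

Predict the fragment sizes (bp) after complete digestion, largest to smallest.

138, 37, 22, 6 bp

Gme50I sites (TAGCTA) start at positions 3, 25.
Gme50I cuts after base 4 of each site, so after positions 6, 28.
The NotI site (GCGGCCGC) starts at position 165.
NotI cuts after base 2 of each site, so after position 166.
Combined cut positions: 6, 28, 166.
Linear molecule, 3 cuts → 4 fragments:
  1–6 → 6 bp
  7–28 → 22 bp
  29–166 → 138 bp
  167–203 → 37 bp
Sorted largest to smallest: 138, 37, 22, 6 bp.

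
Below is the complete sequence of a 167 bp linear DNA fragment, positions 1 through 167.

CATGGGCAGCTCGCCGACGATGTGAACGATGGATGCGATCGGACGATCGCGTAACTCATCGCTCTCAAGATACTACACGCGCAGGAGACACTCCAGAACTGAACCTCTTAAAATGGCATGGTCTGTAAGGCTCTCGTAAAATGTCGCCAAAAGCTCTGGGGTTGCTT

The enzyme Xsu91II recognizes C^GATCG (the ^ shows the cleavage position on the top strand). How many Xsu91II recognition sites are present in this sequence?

CGATCG occurs starting at positions 36, 44.
Xsu91II cuts at 2 sites.

2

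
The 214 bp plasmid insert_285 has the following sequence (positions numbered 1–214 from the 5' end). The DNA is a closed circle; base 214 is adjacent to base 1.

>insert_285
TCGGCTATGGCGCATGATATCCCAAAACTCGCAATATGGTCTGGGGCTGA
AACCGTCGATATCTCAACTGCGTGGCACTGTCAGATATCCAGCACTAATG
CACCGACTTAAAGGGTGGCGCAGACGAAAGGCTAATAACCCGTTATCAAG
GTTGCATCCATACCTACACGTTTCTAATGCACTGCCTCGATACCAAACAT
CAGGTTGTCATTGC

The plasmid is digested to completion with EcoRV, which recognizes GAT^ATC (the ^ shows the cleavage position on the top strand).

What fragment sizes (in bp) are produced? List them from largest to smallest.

146, 42, 26 bp

EcoRV sites (GATATC) start at positions 16, 58, 84.
EcoRV cuts after base 3 of each site, so after positions 18, 60, 86.
Circular molecule, 3 cuts → 3 fragments:
  19–60 → 42 bp
  61–86 → 26 bp
  87–214 then 1–18 → 128 + 18 = 146 bp
Sorted largest to smallest: 146, 42, 26 bp.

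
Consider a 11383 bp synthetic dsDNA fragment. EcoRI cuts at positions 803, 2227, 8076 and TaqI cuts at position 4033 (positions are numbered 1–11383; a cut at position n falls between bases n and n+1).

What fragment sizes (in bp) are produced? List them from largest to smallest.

4043, 3307, 1806, 1424, 803 bp

Combined cut positions (sorted): 803, 2227, 4033, 8076.
Linear molecule, 4 cuts → 5 fragments:
  803 − 0 = 803 bp
  2227 − 803 = 1424 bp
  4033 − 2227 = 1806 bp
  8076 − 4033 = 4043 bp
  11383 − 8076 = 3307 bp
Sorted largest to smallest: 4043, 3307, 1806, 1424, 803 bp.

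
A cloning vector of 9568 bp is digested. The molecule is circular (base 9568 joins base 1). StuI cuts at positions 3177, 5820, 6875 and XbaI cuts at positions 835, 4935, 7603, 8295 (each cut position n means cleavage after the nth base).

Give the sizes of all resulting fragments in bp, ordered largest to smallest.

Combined cut positions (sorted): 835, 3177, 4935, 5820, 6875, 7603, 8295.
Circular molecule, 7 cuts → 7 fragments:
  3177 − 835 = 2342 bp
  4935 − 3177 = 1758 bp
  5820 − 4935 = 885 bp
  6875 − 5820 = 1055 bp
  7603 − 6875 = 728 bp
  8295 − 7603 = 692 bp
  wrap: 9568 − 8295 + 835 = 2108 bp
Sorted largest to smallest: 2342, 2108, 1758, 1055, 885, 728, 692 bp.

2342, 2108, 1758, 1055, 885, 728, 692 bp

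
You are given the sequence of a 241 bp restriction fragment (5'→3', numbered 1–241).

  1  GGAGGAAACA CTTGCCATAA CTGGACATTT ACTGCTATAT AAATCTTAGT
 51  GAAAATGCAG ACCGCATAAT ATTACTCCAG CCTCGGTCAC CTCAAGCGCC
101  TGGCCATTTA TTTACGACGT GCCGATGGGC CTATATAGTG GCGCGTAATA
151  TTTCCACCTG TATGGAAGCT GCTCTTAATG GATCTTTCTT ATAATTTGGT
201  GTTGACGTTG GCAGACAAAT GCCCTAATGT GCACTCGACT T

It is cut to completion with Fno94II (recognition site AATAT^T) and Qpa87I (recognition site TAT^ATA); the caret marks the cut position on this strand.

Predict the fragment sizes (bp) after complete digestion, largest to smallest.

Fno94II sites (AATATT) start at positions 68, 147.
Fno94II cuts after base 5 of each site (before the last base), so after positions 72, 151.
Qpa87I sites (TATATA) start at positions 36, 132.
Qpa87I cuts after base 3 of each site, so after positions 38, 134.
Combined cut positions: 38, 72, 134, 151.
Linear molecule, 4 cuts → 5 fragments:
  1–38 → 38 bp
  39–72 → 34 bp
  73–134 → 62 bp
  135–151 → 17 bp
  152–241 → 90 bp
Sorted largest to smallest: 90, 62, 38, 34, 17 bp.

90, 62, 38, 34, 17 bp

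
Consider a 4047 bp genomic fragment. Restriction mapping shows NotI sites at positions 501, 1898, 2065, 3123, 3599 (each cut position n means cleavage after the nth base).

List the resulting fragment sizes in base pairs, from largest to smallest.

1397, 1058, 501, 476, 448, 167 bp

Linear molecule, 5 cuts → 6 fragments:
  501 − 0 = 501 bp
  1898 − 501 = 1397 bp
  2065 − 1898 = 167 bp
  3123 − 2065 = 1058 bp
  3599 − 3123 = 476 bp
  4047 − 3599 = 448 bp
Sorted largest to smallest: 1397, 1058, 501, 476, 448, 167 bp.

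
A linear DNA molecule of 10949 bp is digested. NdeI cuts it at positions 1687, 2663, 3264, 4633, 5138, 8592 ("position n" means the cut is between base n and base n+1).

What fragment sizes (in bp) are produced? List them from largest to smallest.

Linear molecule, 6 cuts → 7 fragments:
  1687 − 0 = 1687 bp
  2663 − 1687 = 976 bp
  3264 − 2663 = 601 bp
  4633 − 3264 = 1369 bp
  5138 − 4633 = 505 bp
  8592 − 5138 = 3454 bp
  10949 − 8592 = 2357 bp
Sorted largest to smallest: 3454, 2357, 1687, 1369, 976, 601, 505 bp.

3454, 2357, 1687, 1369, 976, 601, 505 bp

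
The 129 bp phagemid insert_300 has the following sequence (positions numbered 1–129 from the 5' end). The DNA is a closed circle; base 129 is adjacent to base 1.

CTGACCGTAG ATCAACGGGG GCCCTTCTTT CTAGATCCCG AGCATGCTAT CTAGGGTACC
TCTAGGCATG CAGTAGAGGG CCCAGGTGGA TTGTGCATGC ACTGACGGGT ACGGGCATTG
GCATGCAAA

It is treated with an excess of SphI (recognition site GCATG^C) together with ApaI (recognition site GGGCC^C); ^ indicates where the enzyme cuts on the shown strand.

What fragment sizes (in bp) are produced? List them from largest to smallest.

27, 26, 24, 23, 17, 12 bp

SphI sites (GCATGC) start at positions 42, 66, 95, 121.
SphI cuts after base 5 of each site (before the last base), so after positions 46, 70, 99, 125.
ApaI sites (GGGCCC) start at positions 19, 78.
ApaI cuts after base 5 of each site (before the last base), so after positions 23, 82.
Combined cut positions: 23, 46, 70, 82, 99, 125.
Circular molecule, 6 cuts → 6 fragments:
  24–46 → 23 bp
  47–70 → 24 bp
  71–82 → 12 bp
  83–99 → 17 bp
  100–125 → 26 bp
  126–129 then 1–23 → 4 + 23 = 27 bp
Sorted largest to smallest: 27, 26, 24, 23, 17, 12 bp.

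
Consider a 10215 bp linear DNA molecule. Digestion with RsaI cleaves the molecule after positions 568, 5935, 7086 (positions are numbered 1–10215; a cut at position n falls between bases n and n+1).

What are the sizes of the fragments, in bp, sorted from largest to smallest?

Linear molecule, 3 cuts → 4 fragments:
  568 − 0 = 568 bp
  5935 − 568 = 5367 bp
  7086 − 5935 = 1151 bp
  10215 − 7086 = 3129 bp
Sorted largest to smallest: 5367, 3129, 1151, 568 bp.

5367, 3129, 1151, 568 bp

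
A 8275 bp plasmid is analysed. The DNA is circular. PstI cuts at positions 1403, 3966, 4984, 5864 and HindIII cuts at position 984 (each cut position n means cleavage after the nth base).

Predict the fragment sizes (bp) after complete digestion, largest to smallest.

Combined cut positions (sorted): 984, 1403, 3966, 4984, 5864.
Circular molecule, 5 cuts → 5 fragments:
  1403 − 984 = 419 bp
  3966 − 1403 = 2563 bp
  4984 − 3966 = 1018 bp
  5864 − 4984 = 880 bp
  wrap: 8275 − 5864 + 984 = 3395 bp
Sorted largest to smallest: 3395, 2563, 1018, 880, 419 bp.

3395, 2563, 1018, 880, 419 bp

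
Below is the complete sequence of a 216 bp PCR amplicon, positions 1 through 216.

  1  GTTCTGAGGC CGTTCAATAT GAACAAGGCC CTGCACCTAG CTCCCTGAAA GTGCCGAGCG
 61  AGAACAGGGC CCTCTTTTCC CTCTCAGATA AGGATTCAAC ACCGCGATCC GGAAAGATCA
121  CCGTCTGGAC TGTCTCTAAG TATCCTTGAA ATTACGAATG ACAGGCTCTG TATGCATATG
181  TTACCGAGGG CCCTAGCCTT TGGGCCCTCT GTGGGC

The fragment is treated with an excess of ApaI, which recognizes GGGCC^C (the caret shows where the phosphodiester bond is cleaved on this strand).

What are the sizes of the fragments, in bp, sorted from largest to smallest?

ApaI sites (GGGCCC) start at positions 67, 188, 202.
ApaI cuts after base 5 of each site (before the last base), so after positions 71, 192, 206.
Linear molecule, 3 cuts → 4 fragments:
  1–71 → 71 bp
  72–192 → 121 bp
  193–206 → 14 bp
  207–216 → 10 bp
Sorted largest to smallest: 121, 71, 14, 10 bp.

121, 71, 14, 10 bp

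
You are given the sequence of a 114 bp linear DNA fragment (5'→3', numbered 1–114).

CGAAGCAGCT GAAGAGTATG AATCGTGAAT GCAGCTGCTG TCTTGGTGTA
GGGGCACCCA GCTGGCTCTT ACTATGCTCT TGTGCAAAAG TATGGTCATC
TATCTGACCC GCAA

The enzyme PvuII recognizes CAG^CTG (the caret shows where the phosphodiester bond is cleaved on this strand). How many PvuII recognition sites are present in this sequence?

CAGCTG occurs starting at positions 6, 32, 59.
PvuII cuts at 3 sites.

3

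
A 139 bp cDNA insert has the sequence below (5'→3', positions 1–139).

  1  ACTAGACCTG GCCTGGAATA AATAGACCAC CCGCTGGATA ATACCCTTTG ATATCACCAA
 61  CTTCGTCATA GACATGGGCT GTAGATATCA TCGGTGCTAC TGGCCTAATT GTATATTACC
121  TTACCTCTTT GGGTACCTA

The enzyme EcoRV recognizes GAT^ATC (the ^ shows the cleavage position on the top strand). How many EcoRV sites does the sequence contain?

2

GATATC occurs starting at positions 50, 84.
EcoRV cuts at 2 sites.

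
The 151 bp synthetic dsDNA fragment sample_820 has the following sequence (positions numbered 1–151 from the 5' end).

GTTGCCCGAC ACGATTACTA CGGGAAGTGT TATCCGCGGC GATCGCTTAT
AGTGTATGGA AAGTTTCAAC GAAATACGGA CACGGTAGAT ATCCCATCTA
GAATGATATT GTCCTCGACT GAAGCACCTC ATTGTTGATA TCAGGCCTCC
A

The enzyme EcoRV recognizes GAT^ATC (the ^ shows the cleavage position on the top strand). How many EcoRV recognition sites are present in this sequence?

2

GATATC occurs starting at positions 88, 137.
EcoRV cuts at 2 sites.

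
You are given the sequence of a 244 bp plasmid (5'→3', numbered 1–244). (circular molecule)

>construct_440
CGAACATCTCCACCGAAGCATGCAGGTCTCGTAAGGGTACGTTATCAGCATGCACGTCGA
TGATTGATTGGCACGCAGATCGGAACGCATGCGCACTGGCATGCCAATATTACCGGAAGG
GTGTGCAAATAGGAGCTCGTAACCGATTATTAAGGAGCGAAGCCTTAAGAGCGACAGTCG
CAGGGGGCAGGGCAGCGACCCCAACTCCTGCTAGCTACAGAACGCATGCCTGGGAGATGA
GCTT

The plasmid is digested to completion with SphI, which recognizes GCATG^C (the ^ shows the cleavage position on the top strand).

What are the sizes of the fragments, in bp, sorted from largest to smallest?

SphI sites (GCATGC) start at positions 18, 48, 87, 99, 224.
SphI cuts after base 5 of each site (before the last base), so after positions 22, 52, 91, 103, 228.
Circular molecule, 5 cuts → 5 fragments:
  23–52 → 30 bp
  53–91 → 39 bp
  92–103 → 12 bp
  104–228 → 125 bp
  229–244 then 1–22 → 16 + 22 = 38 bp
Sorted largest to smallest: 125, 39, 38, 30, 12 bp.

125, 39, 38, 30, 12 bp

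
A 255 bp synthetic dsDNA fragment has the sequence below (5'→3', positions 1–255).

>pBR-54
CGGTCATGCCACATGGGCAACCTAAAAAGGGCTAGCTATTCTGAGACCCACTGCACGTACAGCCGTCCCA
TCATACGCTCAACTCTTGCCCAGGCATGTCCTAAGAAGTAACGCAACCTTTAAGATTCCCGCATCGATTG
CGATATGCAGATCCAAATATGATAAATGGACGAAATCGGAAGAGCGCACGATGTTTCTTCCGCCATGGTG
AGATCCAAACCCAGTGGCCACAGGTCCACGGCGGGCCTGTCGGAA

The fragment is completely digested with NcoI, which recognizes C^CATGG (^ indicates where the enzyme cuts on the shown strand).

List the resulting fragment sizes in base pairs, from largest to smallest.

203, 52 bp

The NcoI site (CCATGG) starts at position 203.
NcoI cuts after the first base of each site, so after position 203.
Linear molecule, 1 cut → 2 fragments:
  1–203 → 203 bp
  204–255 → 52 bp
Sorted largest to smallest: 203, 52 bp.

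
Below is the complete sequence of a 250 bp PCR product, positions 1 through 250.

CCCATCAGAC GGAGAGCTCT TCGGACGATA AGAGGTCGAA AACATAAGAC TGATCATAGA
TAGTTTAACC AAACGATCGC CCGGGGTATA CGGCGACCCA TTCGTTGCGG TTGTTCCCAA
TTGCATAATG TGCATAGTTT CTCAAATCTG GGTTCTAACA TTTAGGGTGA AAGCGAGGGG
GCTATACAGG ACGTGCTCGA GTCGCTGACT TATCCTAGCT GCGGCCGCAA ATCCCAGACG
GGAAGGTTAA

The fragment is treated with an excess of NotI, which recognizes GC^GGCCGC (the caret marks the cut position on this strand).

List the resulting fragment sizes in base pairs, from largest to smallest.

222, 28 bp

The NotI site (GCGGCCGC) starts at position 221.
NotI cuts after base 2 of each site, so after position 222.
Linear molecule, 1 cut → 2 fragments:
  1–222 → 222 bp
  223–250 → 28 bp
Sorted largest to smallest: 222, 28 bp.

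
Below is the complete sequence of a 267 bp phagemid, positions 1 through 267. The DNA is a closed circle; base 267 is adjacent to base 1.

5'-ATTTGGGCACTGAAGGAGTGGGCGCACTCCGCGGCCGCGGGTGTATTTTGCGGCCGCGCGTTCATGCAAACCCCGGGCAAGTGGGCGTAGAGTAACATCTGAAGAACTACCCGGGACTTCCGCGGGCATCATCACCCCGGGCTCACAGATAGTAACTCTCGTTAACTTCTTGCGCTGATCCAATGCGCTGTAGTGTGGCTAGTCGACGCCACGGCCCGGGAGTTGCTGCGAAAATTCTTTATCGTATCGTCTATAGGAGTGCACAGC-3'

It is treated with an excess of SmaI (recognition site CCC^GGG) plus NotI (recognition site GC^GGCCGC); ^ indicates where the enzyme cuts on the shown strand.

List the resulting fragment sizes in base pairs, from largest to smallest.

SmaI sites (CCCGGG) start at positions 72, 110, 136, 215.
SmaI cuts after base 3 of each site, so after positions 74, 112, 138, 217.
NotI sites (GCGGCCGC) start at positions 31, 50.
NotI cuts after base 2 of each site, so after positions 32, 51.
Combined cut positions: 32, 51, 74, 112, 138, 217.
Circular molecule, 6 cuts → 6 fragments:
  33–51 → 19 bp
  52–74 → 23 bp
  75–112 → 38 bp
  113–138 → 26 bp
  139–217 → 79 bp
  218–267 then 1–32 → 50 + 32 = 82 bp
Sorted largest to smallest: 82, 79, 38, 26, 23, 19 bp.

82, 79, 38, 26, 23, 19 bp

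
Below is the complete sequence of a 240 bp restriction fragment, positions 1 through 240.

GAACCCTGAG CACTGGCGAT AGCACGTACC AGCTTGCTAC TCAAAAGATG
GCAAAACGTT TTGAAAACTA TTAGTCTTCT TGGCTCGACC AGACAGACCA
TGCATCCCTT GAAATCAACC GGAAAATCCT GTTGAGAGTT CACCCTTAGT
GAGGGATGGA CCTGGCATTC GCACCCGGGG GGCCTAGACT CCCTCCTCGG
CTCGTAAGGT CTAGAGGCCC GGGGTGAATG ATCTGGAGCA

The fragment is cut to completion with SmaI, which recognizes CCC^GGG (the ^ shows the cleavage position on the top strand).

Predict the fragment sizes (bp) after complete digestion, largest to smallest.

SmaI sites (CCCGGG) start at positions 174, 218.
SmaI cuts after base 3 of each site, so after positions 176, 220.
Linear molecule, 2 cuts → 3 fragments:
  1–176 → 176 bp
  177–220 → 44 bp
  221–240 → 20 bp
Sorted largest to smallest: 176, 44, 20 bp.

176, 44, 20 bp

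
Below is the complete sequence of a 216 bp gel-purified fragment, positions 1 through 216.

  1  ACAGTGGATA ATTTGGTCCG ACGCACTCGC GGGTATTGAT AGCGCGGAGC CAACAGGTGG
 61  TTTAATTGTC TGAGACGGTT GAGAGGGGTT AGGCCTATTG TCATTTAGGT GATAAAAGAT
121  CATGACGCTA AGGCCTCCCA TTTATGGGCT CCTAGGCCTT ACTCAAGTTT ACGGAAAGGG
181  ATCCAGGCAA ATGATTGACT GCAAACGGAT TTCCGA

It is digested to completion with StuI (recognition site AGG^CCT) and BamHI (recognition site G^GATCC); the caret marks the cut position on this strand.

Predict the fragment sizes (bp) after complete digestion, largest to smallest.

StuI sites (AGGCCT) start at positions 91, 131, 154.
StuI cuts after base 3 of each site, so after positions 93, 133, 156.
The BamHI site (GGATCC) starts at position 179.
BamHI cuts after the first base of each site, so after position 179.
Combined cut positions: 93, 133, 156, 179.
Linear molecule, 4 cuts → 5 fragments:
  1–93 → 93 bp
  94–133 → 40 bp
  134–156 → 23 bp
  157–179 → 23 bp
  180–216 → 37 bp
Sorted largest to smallest: 93, 40, 37, 23, 23 bp.

93, 40, 37, 23, 23 bp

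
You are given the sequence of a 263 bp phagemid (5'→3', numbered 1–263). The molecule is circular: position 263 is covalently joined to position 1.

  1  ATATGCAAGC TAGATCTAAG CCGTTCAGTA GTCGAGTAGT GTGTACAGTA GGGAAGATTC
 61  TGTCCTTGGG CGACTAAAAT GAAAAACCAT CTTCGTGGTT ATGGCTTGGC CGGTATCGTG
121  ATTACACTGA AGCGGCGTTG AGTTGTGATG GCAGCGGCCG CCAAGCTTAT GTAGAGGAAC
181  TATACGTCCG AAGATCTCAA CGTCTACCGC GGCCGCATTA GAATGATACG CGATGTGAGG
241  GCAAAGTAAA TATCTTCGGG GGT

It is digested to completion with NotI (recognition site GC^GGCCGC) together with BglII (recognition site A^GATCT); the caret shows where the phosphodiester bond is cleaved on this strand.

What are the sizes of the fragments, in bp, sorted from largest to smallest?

NotI sites (GCGGCCGC) start at positions 154, 209.
NotI cuts after base 2 of each site, so after positions 155, 210.
BglII sites (AGATCT) start at positions 12, 192.
BglII cuts after the first base of each site, so after positions 12, 192.
Combined cut positions: 12, 155, 192, 210.
Circular molecule, 4 cuts → 4 fragments:
  13–155 → 143 bp
  156–192 → 37 bp
  193–210 → 18 bp
  211–263 then 1–12 → 53 + 12 = 65 bp
Sorted largest to smallest: 143, 65, 37, 18 bp.

143, 65, 37, 18 bp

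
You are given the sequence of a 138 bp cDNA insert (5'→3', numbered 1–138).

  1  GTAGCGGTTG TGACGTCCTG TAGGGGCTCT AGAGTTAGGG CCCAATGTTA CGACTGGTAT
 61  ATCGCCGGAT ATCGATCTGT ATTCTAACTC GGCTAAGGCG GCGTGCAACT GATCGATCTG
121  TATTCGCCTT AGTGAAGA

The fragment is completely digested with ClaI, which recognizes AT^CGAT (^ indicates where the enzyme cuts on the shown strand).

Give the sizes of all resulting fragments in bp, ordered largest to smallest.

ClaI sites (ATCGAT) start at positions 71, 112.
ClaI cuts after base 2 of each site, so after positions 72, 113.
Linear molecule, 2 cuts → 3 fragments:
  1–72 → 72 bp
  73–113 → 41 bp
  114–138 → 25 bp
Sorted largest to smallest: 72, 41, 25 bp.

72, 41, 25 bp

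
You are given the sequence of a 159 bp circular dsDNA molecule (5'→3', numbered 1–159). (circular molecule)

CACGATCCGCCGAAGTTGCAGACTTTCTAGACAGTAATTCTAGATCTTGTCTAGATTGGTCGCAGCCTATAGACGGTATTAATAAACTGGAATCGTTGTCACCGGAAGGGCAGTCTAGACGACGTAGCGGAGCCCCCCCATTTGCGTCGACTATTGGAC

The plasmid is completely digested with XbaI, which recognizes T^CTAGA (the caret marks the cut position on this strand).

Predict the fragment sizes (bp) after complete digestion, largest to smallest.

71, 64, 13, 11 bp

XbaI sites (TCTAGA) start at positions 26, 39, 50, 114.
XbaI cuts after the first base of each site, so after positions 26, 39, 50, 114.
Circular molecule, 4 cuts → 4 fragments:
  27–39 → 13 bp
  40–50 → 11 bp
  51–114 → 64 bp
  115–159 then 1–26 → 45 + 26 = 71 bp
Sorted largest to smallest: 71, 64, 13, 11 bp.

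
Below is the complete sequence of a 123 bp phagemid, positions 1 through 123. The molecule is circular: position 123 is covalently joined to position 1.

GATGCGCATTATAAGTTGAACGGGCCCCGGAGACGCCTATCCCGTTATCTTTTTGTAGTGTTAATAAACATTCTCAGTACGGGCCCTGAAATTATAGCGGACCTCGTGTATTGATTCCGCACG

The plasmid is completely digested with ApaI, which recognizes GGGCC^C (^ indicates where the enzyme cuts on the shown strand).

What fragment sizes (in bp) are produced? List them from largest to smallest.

ApaI sites (GGGCCC) start at positions 22, 81.
ApaI cuts after base 5 of each site (before the last base), so after positions 26, 85.
Circular molecule, 2 cuts → 2 fragments:
  27–85 → 59 bp
  86–123 then 1–26 → 38 + 26 = 64 bp
Sorted largest to smallest: 64, 59 bp.

64, 59 bp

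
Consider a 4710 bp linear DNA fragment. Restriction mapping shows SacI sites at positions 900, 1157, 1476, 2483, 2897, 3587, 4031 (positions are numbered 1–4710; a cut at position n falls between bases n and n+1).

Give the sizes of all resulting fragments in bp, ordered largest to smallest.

Linear molecule, 7 cuts → 8 fragments:
  900 − 0 = 900 bp
  1157 − 900 = 257 bp
  1476 − 1157 = 319 bp
  2483 − 1476 = 1007 bp
  2897 − 2483 = 414 bp
  3587 − 2897 = 690 bp
  4031 − 3587 = 444 bp
  4710 − 4031 = 679 bp
Sorted largest to smallest: 1007, 900, 690, 679, 444, 414, 319, 257 bp.

1007, 900, 690, 679, 444, 414, 319, 257 bp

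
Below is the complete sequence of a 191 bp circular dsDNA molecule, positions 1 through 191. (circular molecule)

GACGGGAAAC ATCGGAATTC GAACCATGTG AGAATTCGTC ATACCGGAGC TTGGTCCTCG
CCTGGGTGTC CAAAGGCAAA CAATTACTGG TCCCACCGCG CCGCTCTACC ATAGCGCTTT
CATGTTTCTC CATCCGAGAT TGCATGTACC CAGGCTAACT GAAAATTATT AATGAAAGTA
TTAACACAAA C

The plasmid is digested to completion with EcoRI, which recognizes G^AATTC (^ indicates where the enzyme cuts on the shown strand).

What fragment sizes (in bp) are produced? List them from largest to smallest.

EcoRI sites (GAATTC) start at positions 15, 32.
EcoRI cuts after the first base of each site, so after positions 15, 32.
Circular molecule, 2 cuts → 2 fragments:
  16–32 → 17 bp
  33–191 then 1–15 → 159 + 15 = 174 bp
Sorted largest to smallest: 174, 17 bp.

174, 17 bp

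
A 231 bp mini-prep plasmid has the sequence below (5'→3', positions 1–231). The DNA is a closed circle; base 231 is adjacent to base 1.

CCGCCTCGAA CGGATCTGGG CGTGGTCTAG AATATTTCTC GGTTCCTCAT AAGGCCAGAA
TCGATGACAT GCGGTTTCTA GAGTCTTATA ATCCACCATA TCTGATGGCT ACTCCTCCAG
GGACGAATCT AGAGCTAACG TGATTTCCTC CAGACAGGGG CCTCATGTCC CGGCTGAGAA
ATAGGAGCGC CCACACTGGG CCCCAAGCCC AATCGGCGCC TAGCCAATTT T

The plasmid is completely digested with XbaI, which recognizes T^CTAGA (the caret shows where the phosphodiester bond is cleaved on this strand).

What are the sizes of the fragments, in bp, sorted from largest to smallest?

129, 51, 51 bp

XbaI sites (TCTAGA) start at positions 26, 77, 128.
XbaI cuts after the first base of each site, so after positions 26, 77, 128.
Circular molecule, 3 cuts → 3 fragments:
  27–77 → 51 bp
  78–128 → 51 bp
  129–231 then 1–26 → 103 + 26 = 129 bp
Sorted largest to smallest: 129, 51, 51 bp.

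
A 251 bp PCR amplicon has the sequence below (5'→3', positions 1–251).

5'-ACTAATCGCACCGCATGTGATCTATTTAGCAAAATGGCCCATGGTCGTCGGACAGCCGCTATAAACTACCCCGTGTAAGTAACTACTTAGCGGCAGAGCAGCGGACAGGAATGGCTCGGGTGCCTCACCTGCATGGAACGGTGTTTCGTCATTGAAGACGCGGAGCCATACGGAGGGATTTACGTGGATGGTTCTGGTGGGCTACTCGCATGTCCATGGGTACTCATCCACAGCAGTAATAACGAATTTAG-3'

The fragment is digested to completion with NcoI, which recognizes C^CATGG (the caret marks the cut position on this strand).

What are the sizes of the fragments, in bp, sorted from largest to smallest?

175, 39, 37 bp

NcoI sites (CCATGG) start at positions 39, 214.
NcoI cuts after the first base of each site, so after positions 39, 214.
Linear molecule, 2 cuts → 3 fragments:
  1–39 → 39 bp
  40–214 → 175 bp
  215–251 → 37 bp
Sorted largest to smallest: 175, 39, 37 bp.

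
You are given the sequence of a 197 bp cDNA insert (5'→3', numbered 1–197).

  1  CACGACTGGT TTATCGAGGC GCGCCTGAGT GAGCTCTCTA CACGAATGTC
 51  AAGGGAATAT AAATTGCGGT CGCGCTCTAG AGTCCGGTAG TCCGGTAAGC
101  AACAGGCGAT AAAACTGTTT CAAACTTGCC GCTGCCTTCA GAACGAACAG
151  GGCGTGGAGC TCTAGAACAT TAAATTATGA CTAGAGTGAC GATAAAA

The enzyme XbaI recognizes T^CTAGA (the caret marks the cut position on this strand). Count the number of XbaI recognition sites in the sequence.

TCTAGA occurs starting at positions 76, 161.
XbaI cuts at 2 sites.

2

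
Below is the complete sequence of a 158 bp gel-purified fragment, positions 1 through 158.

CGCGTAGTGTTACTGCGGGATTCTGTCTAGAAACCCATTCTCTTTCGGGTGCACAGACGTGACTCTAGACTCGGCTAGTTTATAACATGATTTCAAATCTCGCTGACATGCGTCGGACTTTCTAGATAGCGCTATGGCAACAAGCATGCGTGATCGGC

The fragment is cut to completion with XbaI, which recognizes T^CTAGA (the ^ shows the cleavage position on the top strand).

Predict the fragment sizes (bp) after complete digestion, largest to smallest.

57, 38, 37, 26 bp

XbaI sites (TCTAGA) start at positions 26, 64, 121.
XbaI cuts after the first base of each site, so after positions 26, 64, 121.
Linear molecule, 3 cuts → 4 fragments:
  1–26 → 26 bp
  27–64 → 38 bp
  65–121 → 57 bp
  122–158 → 37 bp
Sorted largest to smallest: 57, 38, 37, 26 bp.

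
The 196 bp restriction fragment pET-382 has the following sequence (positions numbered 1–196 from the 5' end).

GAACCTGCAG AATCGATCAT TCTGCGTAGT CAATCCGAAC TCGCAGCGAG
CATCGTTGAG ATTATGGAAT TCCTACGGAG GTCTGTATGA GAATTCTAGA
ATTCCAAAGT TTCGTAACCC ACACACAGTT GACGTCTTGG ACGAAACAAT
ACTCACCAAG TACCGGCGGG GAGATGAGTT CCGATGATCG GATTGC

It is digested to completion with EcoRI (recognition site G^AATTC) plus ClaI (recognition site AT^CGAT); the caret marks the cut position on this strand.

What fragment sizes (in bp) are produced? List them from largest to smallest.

97, 54, 24, 13, 8 bp

EcoRI sites (GAATTC) start at positions 67, 91, 99.
EcoRI cuts after the first base of each site, so after positions 67, 91, 99.
The ClaI site (ATCGAT) starts at position 12.
ClaI cuts after base 2 of each site, so after position 13.
Combined cut positions: 13, 67, 91, 99.
Linear molecule, 4 cuts → 5 fragments:
  1–13 → 13 bp
  14–67 → 54 bp
  68–91 → 24 bp
  92–99 → 8 bp
  100–196 → 97 bp
Sorted largest to smallest: 97, 54, 24, 13, 8 bp.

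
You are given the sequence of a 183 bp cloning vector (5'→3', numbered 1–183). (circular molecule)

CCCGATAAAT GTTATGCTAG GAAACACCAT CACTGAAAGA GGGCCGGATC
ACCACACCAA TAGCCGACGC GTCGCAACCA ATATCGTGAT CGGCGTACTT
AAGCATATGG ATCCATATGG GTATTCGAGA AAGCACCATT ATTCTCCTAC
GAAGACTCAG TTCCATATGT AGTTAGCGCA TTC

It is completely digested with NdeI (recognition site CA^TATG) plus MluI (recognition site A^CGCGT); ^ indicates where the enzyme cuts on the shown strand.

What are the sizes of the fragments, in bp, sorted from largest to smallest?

85, 50, 38, 10 bp

NdeI sites (CATATG) start at positions 104, 114, 164.
NdeI cuts after base 2 of each site, so after positions 105, 115, 165.
The MluI site (ACGCGT) starts at position 67.
MluI cuts after the first base of each site, so after position 67.
Combined cut positions: 67, 105, 115, 165.
Circular molecule, 4 cuts → 4 fragments:
  68–105 → 38 bp
  106–115 → 10 bp
  116–165 → 50 bp
  166–183 then 1–67 → 18 + 67 = 85 bp
Sorted largest to smallest: 85, 50, 38, 10 bp.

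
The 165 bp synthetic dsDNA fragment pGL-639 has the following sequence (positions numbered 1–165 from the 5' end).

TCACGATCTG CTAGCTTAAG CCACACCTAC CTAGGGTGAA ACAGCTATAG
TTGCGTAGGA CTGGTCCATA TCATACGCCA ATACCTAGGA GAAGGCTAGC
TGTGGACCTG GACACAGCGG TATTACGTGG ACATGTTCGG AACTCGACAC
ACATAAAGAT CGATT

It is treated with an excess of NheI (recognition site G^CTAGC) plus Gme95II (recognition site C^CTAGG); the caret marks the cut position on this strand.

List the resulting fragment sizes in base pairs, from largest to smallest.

NheI sites (GCTAGC) start at positions 10, 95.
NheI cuts after the first base of each site, so after positions 10, 95.
Gme95II sites (CCTAGG) start at positions 30, 84.
Gme95II cuts after the first base of each site, so after positions 30, 84.
Combined cut positions: 10, 30, 84, 95.
Linear molecule, 4 cuts → 5 fragments:
  1–10 → 10 bp
  11–30 → 20 bp
  31–84 → 54 bp
  85–95 → 11 bp
  96–165 → 70 bp
Sorted largest to smallest: 70, 54, 20, 11, 10 bp.

70, 54, 20, 11, 10 bp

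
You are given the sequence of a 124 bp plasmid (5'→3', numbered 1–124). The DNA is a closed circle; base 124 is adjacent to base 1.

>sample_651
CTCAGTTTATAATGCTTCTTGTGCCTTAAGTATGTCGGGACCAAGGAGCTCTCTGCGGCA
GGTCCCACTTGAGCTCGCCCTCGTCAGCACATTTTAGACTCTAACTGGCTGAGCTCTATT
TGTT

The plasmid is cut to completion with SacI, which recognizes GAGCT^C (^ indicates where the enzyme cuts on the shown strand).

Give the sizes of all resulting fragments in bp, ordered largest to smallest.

SacI sites (GAGCTC) start at positions 46, 71, 111.
SacI cuts after base 5 of each site (before the last base), so after positions 50, 75, 115.
Circular molecule, 3 cuts → 3 fragments:
  51–75 → 25 bp
  76–115 → 40 bp
  116–124 then 1–50 → 9 + 50 = 59 bp
Sorted largest to smallest: 59, 40, 25 bp.

59, 40, 25 bp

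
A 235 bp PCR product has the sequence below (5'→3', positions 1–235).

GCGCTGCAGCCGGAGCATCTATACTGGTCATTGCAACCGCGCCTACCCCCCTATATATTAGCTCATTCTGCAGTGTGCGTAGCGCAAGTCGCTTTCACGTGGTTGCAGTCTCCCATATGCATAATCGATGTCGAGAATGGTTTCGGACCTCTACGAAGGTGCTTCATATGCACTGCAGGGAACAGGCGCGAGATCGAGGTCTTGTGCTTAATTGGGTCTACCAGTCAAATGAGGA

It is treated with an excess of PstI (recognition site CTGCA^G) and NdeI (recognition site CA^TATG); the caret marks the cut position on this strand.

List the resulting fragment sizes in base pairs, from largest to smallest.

64, 58, 51, 43, 11, 8 bp

PstI sites (CTGCAG) start at positions 4, 68, 173.
PstI cuts after base 5 of each site (before the last base), so after positions 8, 72, 177.
NdeI sites (CATATG) start at positions 114, 165.
NdeI cuts after base 2 of each site, so after positions 115, 166.
Combined cut positions: 8, 72, 115, 166, 177.
Linear molecule, 5 cuts → 6 fragments:
  1–8 → 8 bp
  9–72 → 64 bp
  73–115 → 43 bp
  116–166 → 51 bp
  167–177 → 11 bp
  178–235 → 58 bp
Sorted largest to smallest: 64, 58, 51, 43, 11, 8 bp.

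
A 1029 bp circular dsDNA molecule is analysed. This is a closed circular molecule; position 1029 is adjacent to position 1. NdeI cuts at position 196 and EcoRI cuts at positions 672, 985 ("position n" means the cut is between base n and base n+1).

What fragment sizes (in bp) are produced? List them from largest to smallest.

Combined cut positions (sorted): 196, 672, 985.
Circular molecule, 3 cuts → 3 fragments:
  672 − 196 = 476 bp
  985 − 672 = 313 bp
  wrap: 1029 − 985 + 196 = 240 bp
Sorted largest to smallest: 476, 313, 240 bp.

476, 313, 240 bp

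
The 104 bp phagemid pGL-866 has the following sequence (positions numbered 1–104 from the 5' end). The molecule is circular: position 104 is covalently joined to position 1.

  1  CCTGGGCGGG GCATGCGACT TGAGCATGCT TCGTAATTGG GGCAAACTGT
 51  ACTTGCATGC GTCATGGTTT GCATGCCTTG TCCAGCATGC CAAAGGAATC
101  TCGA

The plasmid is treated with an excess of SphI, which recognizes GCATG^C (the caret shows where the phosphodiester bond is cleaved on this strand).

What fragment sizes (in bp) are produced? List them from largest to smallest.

31, 30, 16, 14, 13 bp

SphI sites (GCATGC) start at positions 11, 24, 55, 71, 85.
SphI cuts after base 5 of each site (before the last base), so after positions 15, 28, 59, 75, 89.
Circular molecule, 5 cuts → 5 fragments:
  16–28 → 13 bp
  29–59 → 31 bp
  60–75 → 16 bp
  76–89 → 14 bp
  90–104 then 1–15 → 15 + 15 = 30 bp
Sorted largest to smallest: 31, 30, 16, 14, 13 bp.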